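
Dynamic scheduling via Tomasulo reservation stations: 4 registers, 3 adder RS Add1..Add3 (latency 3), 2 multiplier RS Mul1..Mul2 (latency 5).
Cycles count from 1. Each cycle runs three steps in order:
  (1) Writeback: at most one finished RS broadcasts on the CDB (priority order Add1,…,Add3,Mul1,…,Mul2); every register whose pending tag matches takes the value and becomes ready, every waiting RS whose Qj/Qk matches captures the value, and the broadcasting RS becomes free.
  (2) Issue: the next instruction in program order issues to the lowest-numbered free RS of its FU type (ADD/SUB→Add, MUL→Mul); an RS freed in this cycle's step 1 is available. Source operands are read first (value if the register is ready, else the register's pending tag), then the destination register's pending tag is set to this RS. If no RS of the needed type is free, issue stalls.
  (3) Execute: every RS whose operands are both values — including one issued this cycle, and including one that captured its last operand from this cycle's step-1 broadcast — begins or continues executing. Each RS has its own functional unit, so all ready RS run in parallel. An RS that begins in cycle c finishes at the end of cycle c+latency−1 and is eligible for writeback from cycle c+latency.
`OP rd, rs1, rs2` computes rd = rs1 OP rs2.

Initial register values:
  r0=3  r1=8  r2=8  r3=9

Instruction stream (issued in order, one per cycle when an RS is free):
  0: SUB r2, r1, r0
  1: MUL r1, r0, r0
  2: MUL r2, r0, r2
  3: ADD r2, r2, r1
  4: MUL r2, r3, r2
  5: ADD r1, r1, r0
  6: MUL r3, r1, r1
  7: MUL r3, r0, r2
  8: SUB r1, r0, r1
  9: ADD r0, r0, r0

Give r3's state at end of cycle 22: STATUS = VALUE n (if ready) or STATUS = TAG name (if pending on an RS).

STATUS = VALUE 648

  c1: issue SUB r2<-Add1  regs: r0:3,r1:8,r2:Add1,r3:9
  c2: issue MUL r1<-Mul1  regs: r0:3,r1:Mul1,r2:Add1,r3:9
  c3: issue MUL r2<-Mul2  regs: r0:3,r1:Mul1,r2:Mul2,r3:9
  c4: CDB Add1=5; issue ADD r2<-Add1  regs: r0:3,r1:Mul1,r2:Add1,r3:9
  c5: stall  regs: r0:3,r1:Mul1,r2:Add1,r3:9
  c6: stall  regs: r0:3,r1:Mul1,r2:Add1,r3:9
  c7: CDB Mul1=9; issue MUL r2<-Mul1  regs: r0:3,r1:9,r2:Mul1,r3:9
  c8: issue ADD r1<-Add2  regs: r0:3,r1:Add2,r2:Mul1,r3:9
  c9: CDB Mul2=15; issue MUL r3<-Mul2  regs: r0:3,r1:Add2,r2:Mul1,r3:Mul2
  c10: stall  regs: r0:3,r1:Add2,r2:Mul1,r3:Mul2
  c11: CDB Add2=12; stall  regs: r0:3,r1:12,r2:Mul1,r3:Mul2
  c12: CDB Add1=24; stall  regs: r0:3,r1:12,r2:Mul1,r3:Mul2
  c13: stall  regs: r0:3,r1:12,r2:Mul1,r3:Mul2
  c14: stall  regs: r0:3,r1:12,r2:Mul1,r3:Mul2
  c15: stall  regs: r0:3,r1:12,r2:Mul1,r3:Mul2
  c16: CDB Mul2=144; issue MUL r3<-Mul2  regs: r0:3,r1:12,r2:Mul1,r3:Mul2
  c17: CDB Mul1=216; issue SUB r1<-Add1  regs: r0:3,r1:Add1,r2:216,r3:Mul2
  c18: issue ADD r0<-Add2  regs: r0:Add2,r1:Add1,r2:216,r3:Mul2
  c19: -  regs: r0:Add2,r1:Add1,r2:216,r3:Mul2
  c20: CDB Add1=-9  regs: r0:Add2,r1:-9,r2:216,r3:Mul2
  c21: CDB Add2=6  regs: r0:6,r1:-9,r2:216,r3:Mul2
  c22: CDB Mul2=648  regs: r0:6,r1:-9,r2:216,r3:648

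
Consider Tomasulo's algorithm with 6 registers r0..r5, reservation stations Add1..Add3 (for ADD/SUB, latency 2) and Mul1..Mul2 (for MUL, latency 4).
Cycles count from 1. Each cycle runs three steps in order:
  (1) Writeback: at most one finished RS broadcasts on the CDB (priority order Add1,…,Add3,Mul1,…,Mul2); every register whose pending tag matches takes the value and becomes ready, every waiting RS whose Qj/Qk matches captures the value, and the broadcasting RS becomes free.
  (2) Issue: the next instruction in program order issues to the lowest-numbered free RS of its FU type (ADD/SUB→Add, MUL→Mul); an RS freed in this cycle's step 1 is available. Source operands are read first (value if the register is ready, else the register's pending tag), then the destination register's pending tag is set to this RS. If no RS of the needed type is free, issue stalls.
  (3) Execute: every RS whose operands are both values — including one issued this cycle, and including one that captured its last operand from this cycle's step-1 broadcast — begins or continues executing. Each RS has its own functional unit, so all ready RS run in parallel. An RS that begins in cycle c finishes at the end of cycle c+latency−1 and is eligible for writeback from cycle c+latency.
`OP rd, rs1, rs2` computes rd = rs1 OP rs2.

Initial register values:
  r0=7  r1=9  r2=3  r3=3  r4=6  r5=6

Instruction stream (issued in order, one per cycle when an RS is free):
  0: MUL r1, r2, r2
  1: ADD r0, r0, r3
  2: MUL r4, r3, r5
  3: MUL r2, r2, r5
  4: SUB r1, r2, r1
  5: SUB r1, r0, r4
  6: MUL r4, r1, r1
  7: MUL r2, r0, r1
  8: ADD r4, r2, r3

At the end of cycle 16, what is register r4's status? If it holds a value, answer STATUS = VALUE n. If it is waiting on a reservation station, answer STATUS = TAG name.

c1: issue MUL r1<-Mul1 | r0:7,r1:Mul1,r2:3,r3:3,r4:6,r5:6
c2: issue ADD r0<-Add1 | r0:Add1,r1:Mul1,r2:3,r3:3,r4:6,r5:6
c3: issue MUL r4<-Mul2 | r0:Add1,r1:Mul1,r2:3,r3:3,r4:Mul2,r5:6
c4: CDB Add1=10; stall | r0:10,r1:Mul1,r2:3,r3:3,r4:Mul2,r5:6
c5: CDB Mul1=9; issue MUL r2<-Mul1 | r0:10,r1:9,r2:Mul1,r3:3,r4:Mul2,r5:6
c6: issue SUB r1<-Add1 | r0:10,r1:Add1,r2:Mul1,r3:3,r4:Mul2,r5:6
c7: CDB Mul2=18; issue SUB r1<-Add2 | r0:10,r1:Add2,r2:Mul1,r3:3,r4:18,r5:6
c8: issue MUL r4<-Mul2 | r0:10,r1:Add2,r2:Mul1,r3:3,r4:Mul2,r5:6
c9: CDB Add2=-8; stall | r0:10,r1:-8,r2:Mul1,r3:3,r4:Mul2,r5:6
c10: CDB Mul1=18; issue MUL r2<-Mul1 | r0:10,r1:-8,r2:Mul1,r3:3,r4:Mul2,r5:6
c11: issue ADD r4<-Add2 | r0:10,r1:-8,r2:Mul1,r3:3,r4:Add2,r5:6
c12: CDB Add1=9 | r0:10,r1:-8,r2:Mul1,r3:3,r4:Add2,r5:6
c13: CDB Mul2=64 | r0:10,r1:-8,r2:Mul1,r3:3,r4:Add2,r5:6
c14: CDB Mul1=-80 | r0:10,r1:-8,r2:-80,r3:3,r4:Add2,r5:6
c15: - | r0:10,r1:-8,r2:-80,r3:3,r4:Add2,r5:6
c16: CDB Add2=-77 | r0:10,r1:-8,r2:-80,r3:3,r4:-77,r5:6

STATUS = VALUE -77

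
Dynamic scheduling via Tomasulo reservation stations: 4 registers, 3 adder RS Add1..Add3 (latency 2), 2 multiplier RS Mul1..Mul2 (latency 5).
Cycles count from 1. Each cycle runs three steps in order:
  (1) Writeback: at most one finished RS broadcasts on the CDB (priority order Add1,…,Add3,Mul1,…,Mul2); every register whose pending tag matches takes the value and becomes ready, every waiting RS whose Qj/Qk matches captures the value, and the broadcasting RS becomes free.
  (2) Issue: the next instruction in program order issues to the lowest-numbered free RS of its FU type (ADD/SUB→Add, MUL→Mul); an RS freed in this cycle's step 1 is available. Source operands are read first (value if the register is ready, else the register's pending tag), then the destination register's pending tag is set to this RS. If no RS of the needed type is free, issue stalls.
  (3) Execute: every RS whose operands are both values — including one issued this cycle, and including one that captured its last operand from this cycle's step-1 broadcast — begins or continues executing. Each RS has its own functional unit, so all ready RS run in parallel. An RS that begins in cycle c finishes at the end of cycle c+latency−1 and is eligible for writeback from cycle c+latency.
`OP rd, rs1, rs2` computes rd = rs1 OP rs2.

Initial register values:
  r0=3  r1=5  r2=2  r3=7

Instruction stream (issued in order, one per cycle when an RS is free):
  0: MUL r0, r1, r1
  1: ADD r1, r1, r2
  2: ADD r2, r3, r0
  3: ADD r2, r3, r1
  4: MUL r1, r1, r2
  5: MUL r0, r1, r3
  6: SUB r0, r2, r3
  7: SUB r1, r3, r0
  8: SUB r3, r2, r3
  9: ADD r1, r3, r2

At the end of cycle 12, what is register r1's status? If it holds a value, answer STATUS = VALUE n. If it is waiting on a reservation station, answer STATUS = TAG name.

cycle 1: issue MUL r0<-Mul1 // r0:Mul1,r1:5,r2:2,r3:7
cycle 2: issue ADD r1<-Add1 // r0:Mul1,r1:Add1,r2:2,r3:7
cycle 3: issue ADD r2<-Add2 // r0:Mul1,r1:Add1,r2:Add2,r3:7
cycle 4: CDB Add1=7; issue ADD r2<-Add1 // r0:Mul1,r1:7,r2:Add1,r3:7
cycle 5: issue MUL r1<-Mul2 // r0:Mul1,r1:Mul2,r2:Add1,r3:7
cycle 6: CDB Add1=14; stall // r0:Mul1,r1:Mul2,r2:14,r3:7
cycle 7: CDB Mul1=25; issue MUL r0<-Mul1 // r0:Mul1,r1:Mul2,r2:14,r3:7
cycle 8: issue SUB r0<-Add1 // r0:Add1,r1:Mul2,r2:14,r3:7
cycle 9: CDB Add2=32; issue SUB r1<-Add2 // r0:Add1,r1:Add2,r2:14,r3:7
cycle 10: CDB Add1=7; issue SUB r3<-Add1 // r0:7,r1:Add2,r2:14,r3:Add1
cycle 11: CDB Mul2=98; issue ADD r1<-Add3 // r0:7,r1:Add3,r2:14,r3:Add1
cycle 12: CDB Add1=7 // r0:7,r1:Add3,r2:14,r3:7

STATUS = TAG Add3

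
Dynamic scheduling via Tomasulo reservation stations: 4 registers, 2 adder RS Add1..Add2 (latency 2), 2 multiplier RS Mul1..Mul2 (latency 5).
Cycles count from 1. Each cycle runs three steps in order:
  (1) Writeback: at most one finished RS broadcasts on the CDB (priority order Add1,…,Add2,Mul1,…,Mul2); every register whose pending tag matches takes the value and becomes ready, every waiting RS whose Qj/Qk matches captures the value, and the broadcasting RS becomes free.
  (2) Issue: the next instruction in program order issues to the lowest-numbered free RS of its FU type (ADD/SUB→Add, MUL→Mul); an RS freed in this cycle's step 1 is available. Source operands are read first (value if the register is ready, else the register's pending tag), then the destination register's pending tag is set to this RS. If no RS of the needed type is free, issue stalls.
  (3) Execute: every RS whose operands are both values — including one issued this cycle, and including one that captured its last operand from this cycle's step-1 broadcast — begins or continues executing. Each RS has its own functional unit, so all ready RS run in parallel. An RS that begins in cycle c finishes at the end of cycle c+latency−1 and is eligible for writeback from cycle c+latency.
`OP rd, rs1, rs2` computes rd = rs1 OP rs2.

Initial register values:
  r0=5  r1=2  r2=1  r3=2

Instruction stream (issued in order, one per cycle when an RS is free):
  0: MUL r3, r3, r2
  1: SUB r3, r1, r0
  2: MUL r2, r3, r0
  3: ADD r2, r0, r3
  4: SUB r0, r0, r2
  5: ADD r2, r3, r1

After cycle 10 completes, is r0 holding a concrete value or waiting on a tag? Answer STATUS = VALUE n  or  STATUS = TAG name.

STATUS = VALUE 3

c1: issue MUL r3<-Mul1 | r0:5,r1:2,r2:1,r3:Mul1
c2: issue SUB r3<-Add1 | r0:5,r1:2,r2:1,r3:Add1
c3: issue MUL r2<-Mul2 | r0:5,r1:2,r2:Mul2,r3:Add1
c4: CDB Add1=-3; issue ADD r2<-Add1 | r0:5,r1:2,r2:Add1,r3:-3
c5: issue SUB r0<-Add2 | r0:Add2,r1:2,r2:Add1,r3:-3
c6: CDB Add1=2; issue ADD r2<-Add1 | r0:Add2,r1:2,r2:Add1,r3:-3
c7: CDB Mul1=2 | r0:Add2,r1:2,r2:Add1,r3:-3
c8: CDB Add1=-1 | r0:Add2,r1:2,r2:-1,r3:-3
c9: CDB Add2=3 | r0:3,r1:2,r2:-1,r3:-3
c10: CDB Mul2=-15 | r0:3,r1:2,r2:-1,r3:-3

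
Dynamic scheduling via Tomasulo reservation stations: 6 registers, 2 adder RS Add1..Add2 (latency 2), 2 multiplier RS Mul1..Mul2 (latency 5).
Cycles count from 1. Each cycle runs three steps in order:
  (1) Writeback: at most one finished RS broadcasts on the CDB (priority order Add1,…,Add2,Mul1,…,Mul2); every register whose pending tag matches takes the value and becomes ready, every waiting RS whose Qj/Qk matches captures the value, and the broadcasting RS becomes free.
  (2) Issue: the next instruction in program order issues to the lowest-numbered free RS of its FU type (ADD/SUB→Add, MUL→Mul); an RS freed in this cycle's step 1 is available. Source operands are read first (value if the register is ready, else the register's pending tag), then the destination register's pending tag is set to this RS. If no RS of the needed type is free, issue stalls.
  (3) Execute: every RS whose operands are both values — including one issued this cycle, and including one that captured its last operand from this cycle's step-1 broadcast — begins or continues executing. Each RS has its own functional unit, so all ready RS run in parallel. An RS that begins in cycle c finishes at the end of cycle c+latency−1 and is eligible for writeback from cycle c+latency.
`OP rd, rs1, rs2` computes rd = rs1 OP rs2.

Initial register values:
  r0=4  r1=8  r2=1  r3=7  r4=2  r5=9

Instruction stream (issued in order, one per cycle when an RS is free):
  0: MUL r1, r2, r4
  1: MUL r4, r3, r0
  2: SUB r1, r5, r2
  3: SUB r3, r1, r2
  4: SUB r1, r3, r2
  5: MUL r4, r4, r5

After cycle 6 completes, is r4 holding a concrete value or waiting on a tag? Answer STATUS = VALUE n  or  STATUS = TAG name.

cycle 1: issue MUL r1<-Mul1 // r0:4,r1:Mul1,r2:1,r3:7,r4:2,r5:9
cycle 2: issue MUL r4<-Mul2 // r0:4,r1:Mul1,r2:1,r3:7,r4:Mul2,r5:9
cycle 3: issue SUB r1<-Add1 // r0:4,r1:Add1,r2:1,r3:7,r4:Mul2,r5:9
cycle 4: issue SUB r3<-Add2 // r0:4,r1:Add1,r2:1,r3:Add2,r4:Mul2,r5:9
cycle 5: CDB Add1=8; issue SUB r1<-Add1 // r0:4,r1:Add1,r2:1,r3:Add2,r4:Mul2,r5:9
cycle 6: CDB Mul1=2; issue MUL r4<-Mul1 // r0:4,r1:Add1,r2:1,r3:Add2,r4:Mul1,r5:9

STATUS = TAG Mul1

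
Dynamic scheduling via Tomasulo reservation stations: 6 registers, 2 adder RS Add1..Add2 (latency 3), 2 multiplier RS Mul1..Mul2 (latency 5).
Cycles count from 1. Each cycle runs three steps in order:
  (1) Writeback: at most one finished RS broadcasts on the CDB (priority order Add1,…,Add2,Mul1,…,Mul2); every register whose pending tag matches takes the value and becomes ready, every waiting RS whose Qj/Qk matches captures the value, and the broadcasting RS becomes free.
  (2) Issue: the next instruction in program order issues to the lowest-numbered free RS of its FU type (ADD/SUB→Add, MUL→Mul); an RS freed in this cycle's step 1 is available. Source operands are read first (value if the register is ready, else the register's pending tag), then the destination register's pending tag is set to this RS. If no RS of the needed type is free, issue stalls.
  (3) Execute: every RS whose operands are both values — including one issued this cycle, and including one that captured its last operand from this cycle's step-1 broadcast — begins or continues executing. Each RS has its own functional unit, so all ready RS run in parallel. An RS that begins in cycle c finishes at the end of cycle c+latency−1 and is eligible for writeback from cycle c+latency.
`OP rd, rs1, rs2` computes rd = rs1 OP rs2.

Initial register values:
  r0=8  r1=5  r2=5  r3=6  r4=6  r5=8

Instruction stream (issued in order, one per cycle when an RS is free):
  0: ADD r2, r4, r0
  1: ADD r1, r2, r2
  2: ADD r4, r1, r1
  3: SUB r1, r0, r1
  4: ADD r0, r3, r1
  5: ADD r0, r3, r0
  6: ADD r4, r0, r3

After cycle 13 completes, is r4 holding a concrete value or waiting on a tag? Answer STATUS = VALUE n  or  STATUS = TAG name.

STATUS = VALUE 56

c1: issue ADD r2<-Add1 | r0:8,r1:5,r2:Add1,r3:6,r4:6,r5:8
c2: issue ADD r1<-Add2 | r0:8,r1:Add2,r2:Add1,r3:6,r4:6,r5:8
c3: stall | r0:8,r1:Add2,r2:Add1,r3:6,r4:6,r5:8
c4: CDB Add1=14; issue ADD r4<-Add1 | r0:8,r1:Add2,r2:14,r3:6,r4:Add1,r5:8
c5: stall | r0:8,r1:Add2,r2:14,r3:6,r4:Add1,r5:8
c6: stall | r0:8,r1:Add2,r2:14,r3:6,r4:Add1,r5:8
c7: CDB Add2=28; issue SUB r1<-Add2 | r0:8,r1:Add2,r2:14,r3:6,r4:Add1,r5:8
c8: stall | r0:8,r1:Add2,r2:14,r3:6,r4:Add1,r5:8
c9: stall | r0:8,r1:Add2,r2:14,r3:6,r4:Add1,r5:8
c10: CDB Add1=56; issue ADD r0<-Add1 | r0:Add1,r1:Add2,r2:14,r3:6,r4:56,r5:8
c11: CDB Add2=-20; issue ADD r0<-Add2 | r0:Add2,r1:-20,r2:14,r3:6,r4:56,r5:8
c12: stall | r0:Add2,r1:-20,r2:14,r3:6,r4:56,r5:8
c13: stall | r0:Add2,r1:-20,r2:14,r3:6,r4:56,r5:8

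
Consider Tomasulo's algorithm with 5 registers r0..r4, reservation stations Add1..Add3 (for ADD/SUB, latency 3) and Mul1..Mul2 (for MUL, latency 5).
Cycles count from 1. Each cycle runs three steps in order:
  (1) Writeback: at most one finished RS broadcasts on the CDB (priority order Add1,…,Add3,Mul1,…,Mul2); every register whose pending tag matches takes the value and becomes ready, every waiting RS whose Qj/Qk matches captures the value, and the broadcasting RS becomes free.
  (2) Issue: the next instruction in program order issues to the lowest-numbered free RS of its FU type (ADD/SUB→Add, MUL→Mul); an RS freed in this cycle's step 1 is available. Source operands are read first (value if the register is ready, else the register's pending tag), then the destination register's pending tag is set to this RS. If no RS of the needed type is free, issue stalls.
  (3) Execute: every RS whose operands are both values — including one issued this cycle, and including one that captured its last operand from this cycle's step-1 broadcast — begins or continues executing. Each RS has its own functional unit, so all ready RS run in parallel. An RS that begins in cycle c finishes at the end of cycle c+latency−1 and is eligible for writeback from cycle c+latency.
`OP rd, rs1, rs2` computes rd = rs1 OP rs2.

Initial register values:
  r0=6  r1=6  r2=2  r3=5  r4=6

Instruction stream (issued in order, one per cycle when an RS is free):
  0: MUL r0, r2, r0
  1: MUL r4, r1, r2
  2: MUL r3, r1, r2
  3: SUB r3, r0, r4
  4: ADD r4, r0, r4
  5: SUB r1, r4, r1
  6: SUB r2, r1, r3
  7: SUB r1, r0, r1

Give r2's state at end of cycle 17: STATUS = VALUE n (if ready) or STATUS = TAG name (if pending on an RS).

  c1: issue MUL r0<-Mul1  regs: r0:Mul1,r1:6,r2:2,r3:5,r4:6
  c2: issue MUL r4<-Mul2  regs: r0:Mul1,r1:6,r2:2,r3:5,r4:Mul2
  c3: stall  regs: r0:Mul1,r1:6,r2:2,r3:5,r4:Mul2
  c4: stall  regs: r0:Mul1,r1:6,r2:2,r3:5,r4:Mul2
  c5: stall  regs: r0:Mul1,r1:6,r2:2,r3:5,r4:Mul2
  c6: CDB Mul1=12; issue MUL r3<-Mul1  regs: r0:12,r1:6,r2:2,r3:Mul1,r4:Mul2
  c7: CDB Mul2=12; issue SUB r3<-Add1  regs: r0:12,r1:6,r2:2,r3:Add1,r4:12
  c8: issue ADD r4<-Add2  regs: r0:12,r1:6,r2:2,r3:Add1,r4:Add2
  c9: issue SUB r1<-Add3  regs: r0:12,r1:Add3,r2:2,r3:Add1,r4:Add2
  c10: CDB Add1=0; issue SUB r2<-Add1  regs: r0:12,r1:Add3,r2:Add1,r3:0,r4:Add2
  c11: CDB Add2=24; issue SUB r1<-Add2  regs: r0:12,r1:Add2,r2:Add1,r3:0,r4:24
  c12: CDB Mul1=12  regs: r0:12,r1:Add2,r2:Add1,r3:0,r4:24
  c13: -  regs: r0:12,r1:Add2,r2:Add1,r3:0,r4:24
  c14: CDB Add3=18  regs: r0:12,r1:Add2,r2:Add1,r3:0,r4:24
  c15: -  regs: r0:12,r1:Add2,r2:Add1,r3:0,r4:24
  c16: -  regs: r0:12,r1:Add2,r2:Add1,r3:0,r4:24
  c17: CDB Add1=18  regs: r0:12,r1:Add2,r2:18,r3:0,r4:24

STATUS = VALUE 18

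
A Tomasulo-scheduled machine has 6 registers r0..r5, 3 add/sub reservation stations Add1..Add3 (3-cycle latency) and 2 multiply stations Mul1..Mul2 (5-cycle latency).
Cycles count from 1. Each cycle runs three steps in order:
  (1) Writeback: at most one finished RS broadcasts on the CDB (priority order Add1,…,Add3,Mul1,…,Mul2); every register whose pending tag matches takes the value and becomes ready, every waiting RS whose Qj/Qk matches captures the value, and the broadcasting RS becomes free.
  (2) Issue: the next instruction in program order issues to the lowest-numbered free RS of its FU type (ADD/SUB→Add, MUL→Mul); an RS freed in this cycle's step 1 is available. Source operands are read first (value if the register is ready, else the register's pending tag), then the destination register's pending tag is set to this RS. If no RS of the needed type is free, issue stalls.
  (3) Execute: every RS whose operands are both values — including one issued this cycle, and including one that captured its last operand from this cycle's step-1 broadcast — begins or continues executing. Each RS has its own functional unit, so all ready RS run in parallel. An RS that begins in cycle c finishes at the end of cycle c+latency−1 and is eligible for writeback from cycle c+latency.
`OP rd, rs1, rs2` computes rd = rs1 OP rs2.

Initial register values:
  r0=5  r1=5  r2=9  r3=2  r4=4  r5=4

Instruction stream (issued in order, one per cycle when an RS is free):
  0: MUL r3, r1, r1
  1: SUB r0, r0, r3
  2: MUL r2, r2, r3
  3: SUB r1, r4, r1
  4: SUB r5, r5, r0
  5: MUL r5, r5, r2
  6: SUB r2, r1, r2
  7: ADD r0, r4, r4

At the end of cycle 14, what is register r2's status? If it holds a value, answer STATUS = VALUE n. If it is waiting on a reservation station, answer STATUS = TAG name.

c1: issue MUL r3<-Mul1 | r0:5,r1:5,r2:9,r3:Mul1,r4:4,r5:4
c2: issue SUB r0<-Add1 | r0:Add1,r1:5,r2:9,r3:Mul1,r4:4,r5:4
c3: issue MUL r2<-Mul2 | r0:Add1,r1:5,r2:Mul2,r3:Mul1,r4:4,r5:4
c4: issue SUB r1<-Add2 | r0:Add1,r1:Add2,r2:Mul2,r3:Mul1,r4:4,r5:4
c5: issue SUB r5<-Add3 | r0:Add1,r1:Add2,r2:Mul2,r3:Mul1,r4:4,r5:Add3
c6: CDB Mul1=25; issue MUL r5<-Mul1 | r0:Add1,r1:Add2,r2:Mul2,r3:25,r4:4,r5:Mul1
c7: CDB Add2=-1; issue SUB r2<-Add2 | r0:Add1,r1:-1,r2:Add2,r3:25,r4:4,r5:Mul1
c8: stall | r0:Add1,r1:-1,r2:Add2,r3:25,r4:4,r5:Mul1
c9: CDB Add1=-20; issue ADD r0<-Add1 | r0:Add1,r1:-1,r2:Add2,r3:25,r4:4,r5:Mul1
c10: - | r0:Add1,r1:-1,r2:Add2,r3:25,r4:4,r5:Mul1
c11: CDB Mul2=225 | r0:Add1,r1:-1,r2:Add2,r3:25,r4:4,r5:Mul1
c12: CDB Add1=8 | r0:8,r1:-1,r2:Add2,r3:25,r4:4,r5:Mul1
c13: CDB Add3=24 | r0:8,r1:-1,r2:Add2,r3:25,r4:4,r5:Mul1
c14: CDB Add2=-226 | r0:8,r1:-1,r2:-226,r3:25,r4:4,r5:Mul1

STATUS = VALUE -226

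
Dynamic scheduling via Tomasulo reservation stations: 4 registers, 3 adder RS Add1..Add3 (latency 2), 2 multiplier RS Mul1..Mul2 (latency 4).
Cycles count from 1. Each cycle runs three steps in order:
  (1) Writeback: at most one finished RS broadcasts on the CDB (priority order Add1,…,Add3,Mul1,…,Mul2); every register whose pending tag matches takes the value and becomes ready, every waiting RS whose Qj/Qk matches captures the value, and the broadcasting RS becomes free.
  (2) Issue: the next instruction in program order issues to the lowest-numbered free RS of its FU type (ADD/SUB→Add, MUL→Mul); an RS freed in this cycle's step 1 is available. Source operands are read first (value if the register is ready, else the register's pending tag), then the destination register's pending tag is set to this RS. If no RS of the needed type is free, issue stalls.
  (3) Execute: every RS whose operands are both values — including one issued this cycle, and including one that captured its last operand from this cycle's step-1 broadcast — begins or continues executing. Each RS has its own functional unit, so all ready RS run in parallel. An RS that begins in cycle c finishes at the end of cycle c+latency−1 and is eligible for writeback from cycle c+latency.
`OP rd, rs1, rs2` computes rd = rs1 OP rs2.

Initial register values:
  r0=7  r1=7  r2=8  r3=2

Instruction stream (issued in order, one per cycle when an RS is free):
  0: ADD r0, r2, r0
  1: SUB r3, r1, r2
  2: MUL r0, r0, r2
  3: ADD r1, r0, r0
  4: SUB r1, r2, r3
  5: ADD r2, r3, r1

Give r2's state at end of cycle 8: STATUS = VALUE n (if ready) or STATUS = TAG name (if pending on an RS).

c1: issue ADD r0<-Add1 | r0:Add1,r1:7,r2:8,r3:2
c2: issue SUB r3<-Add2 | r0:Add1,r1:7,r2:8,r3:Add2
c3: CDB Add1=15; issue MUL r0<-Mul1 | r0:Mul1,r1:7,r2:8,r3:Add2
c4: CDB Add2=-1; issue ADD r1<-Add1 | r0:Mul1,r1:Add1,r2:8,r3:-1
c5: issue SUB r1<-Add2 | r0:Mul1,r1:Add2,r2:8,r3:-1
c6: issue ADD r2<-Add3 | r0:Mul1,r1:Add2,r2:Add3,r3:-1
c7: CDB Add2=9 | r0:Mul1,r1:9,r2:Add3,r3:-1
c8: CDB Mul1=120 | r0:120,r1:9,r2:Add3,r3:-1

STATUS = TAG Add3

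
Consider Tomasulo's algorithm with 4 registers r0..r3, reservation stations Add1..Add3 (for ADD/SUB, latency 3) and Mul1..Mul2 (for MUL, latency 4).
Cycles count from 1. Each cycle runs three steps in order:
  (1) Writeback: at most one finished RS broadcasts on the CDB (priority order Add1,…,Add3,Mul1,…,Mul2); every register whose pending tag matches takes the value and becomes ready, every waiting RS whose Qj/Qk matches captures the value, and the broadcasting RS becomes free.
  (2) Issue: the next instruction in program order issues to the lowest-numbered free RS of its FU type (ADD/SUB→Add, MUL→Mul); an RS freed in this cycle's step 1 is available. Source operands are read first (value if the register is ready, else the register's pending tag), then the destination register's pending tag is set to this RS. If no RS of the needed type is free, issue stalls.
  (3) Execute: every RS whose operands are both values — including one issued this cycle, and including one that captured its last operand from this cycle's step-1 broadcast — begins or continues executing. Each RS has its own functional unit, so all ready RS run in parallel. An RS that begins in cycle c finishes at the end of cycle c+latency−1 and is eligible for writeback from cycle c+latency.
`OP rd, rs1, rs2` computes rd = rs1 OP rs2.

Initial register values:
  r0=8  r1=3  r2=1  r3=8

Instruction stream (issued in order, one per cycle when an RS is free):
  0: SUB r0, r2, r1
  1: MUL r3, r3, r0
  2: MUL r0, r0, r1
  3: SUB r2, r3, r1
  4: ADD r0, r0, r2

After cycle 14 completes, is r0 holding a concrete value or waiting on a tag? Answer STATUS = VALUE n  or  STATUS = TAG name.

STATUS = VALUE -25

  c1: issue SUB r0<-Add1  regs: r0:Add1,r1:3,r2:1,r3:8
  c2: issue MUL r3<-Mul1  regs: r0:Add1,r1:3,r2:1,r3:Mul1
  c3: issue MUL r0<-Mul2  regs: r0:Mul2,r1:3,r2:1,r3:Mul1
  c4: CDB Add1=-2; issue SUB r2<-Add1  regs: r0:Mul2,r1:3,r2:Add1,r3:Mul1
  c5: issue ADD r0<-Add2  regs: r0:Add2,r1:3,r2:Add1,r3:Mul1
  c6: -  regs: r0:Add2,r1:3,r2:Add1,r3:Mul1
  c7: -  regs: r0:Add2,r1:3,r2:Add1,r3:Mul1
  c8: CDB Mul1=-16  regs: r0:Add2,r1:3,r2:Add1,r3:-16
  c9: CDB Mul2=-6  regs: r0:Add2,r1:3,r2:Add1,r3:-16
  c10: -  regs: r0:Add2,r1:3,r2:Add1,r3:-16
  c11: CDB Add1=-19  regs: r0:Add2,r1:3,r2:-19,r3:-16
  c12: -  regs: r0:Add2,r1:3,r2:-19,r3:-16
  c13: -  regs: r0:Add2,r1:3,r2:-19,r3:-16
  c14: CDB Add2=-25  regs: r0:-25,r1:3,r2:-19,r3:-16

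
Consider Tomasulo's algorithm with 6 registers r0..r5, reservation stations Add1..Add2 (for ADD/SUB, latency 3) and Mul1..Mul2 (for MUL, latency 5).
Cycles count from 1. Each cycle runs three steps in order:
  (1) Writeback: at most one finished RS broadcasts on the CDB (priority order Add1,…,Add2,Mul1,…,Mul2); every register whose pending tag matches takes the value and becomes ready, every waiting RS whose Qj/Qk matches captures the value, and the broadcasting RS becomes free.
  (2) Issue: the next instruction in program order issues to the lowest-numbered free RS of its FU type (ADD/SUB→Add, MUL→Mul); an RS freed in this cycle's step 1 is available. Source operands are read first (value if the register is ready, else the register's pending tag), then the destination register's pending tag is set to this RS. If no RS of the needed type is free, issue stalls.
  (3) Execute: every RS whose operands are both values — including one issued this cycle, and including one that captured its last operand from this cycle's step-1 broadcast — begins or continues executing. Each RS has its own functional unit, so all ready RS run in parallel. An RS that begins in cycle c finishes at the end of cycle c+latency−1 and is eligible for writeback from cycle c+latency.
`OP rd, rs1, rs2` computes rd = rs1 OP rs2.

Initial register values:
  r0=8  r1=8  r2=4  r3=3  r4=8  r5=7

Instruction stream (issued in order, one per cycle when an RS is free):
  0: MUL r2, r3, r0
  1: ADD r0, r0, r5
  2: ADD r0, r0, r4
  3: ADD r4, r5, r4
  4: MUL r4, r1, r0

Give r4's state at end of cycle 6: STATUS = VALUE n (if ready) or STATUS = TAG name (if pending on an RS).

STATUS = TAG Mul1

cycle 1: issue MUL r2<-Mul1 // r0:8,r1:8,r2:Mul1,r3:3,r4:8,r5:7
cycle 2: issue ADD r0<-Add1 // r0:Add1,r1:8,r2:Mul1,r3:3,r4:8,r5:7
cycle 3: issue ADD r0<-Add2 // r0:Add2,r1:8,r2:Mul1,r3:3,r4:8,r5:7
cycle 4: stall // r0:Add2,r1:8,r2:Mul1,r3:3,r4:8,r5:7
cycle 5: CDB Add1=15; issue ADD r4<-Add1 // r0:Add2,r1:8,r2:Mul1,r3:3,r4:Add1,r5:7
cycle 6: CDB Mul1=24; issue MUL r4<-Mul1 // r0:Add2,r1:8,r2:24,r3:3,r4:Mul1,r5:7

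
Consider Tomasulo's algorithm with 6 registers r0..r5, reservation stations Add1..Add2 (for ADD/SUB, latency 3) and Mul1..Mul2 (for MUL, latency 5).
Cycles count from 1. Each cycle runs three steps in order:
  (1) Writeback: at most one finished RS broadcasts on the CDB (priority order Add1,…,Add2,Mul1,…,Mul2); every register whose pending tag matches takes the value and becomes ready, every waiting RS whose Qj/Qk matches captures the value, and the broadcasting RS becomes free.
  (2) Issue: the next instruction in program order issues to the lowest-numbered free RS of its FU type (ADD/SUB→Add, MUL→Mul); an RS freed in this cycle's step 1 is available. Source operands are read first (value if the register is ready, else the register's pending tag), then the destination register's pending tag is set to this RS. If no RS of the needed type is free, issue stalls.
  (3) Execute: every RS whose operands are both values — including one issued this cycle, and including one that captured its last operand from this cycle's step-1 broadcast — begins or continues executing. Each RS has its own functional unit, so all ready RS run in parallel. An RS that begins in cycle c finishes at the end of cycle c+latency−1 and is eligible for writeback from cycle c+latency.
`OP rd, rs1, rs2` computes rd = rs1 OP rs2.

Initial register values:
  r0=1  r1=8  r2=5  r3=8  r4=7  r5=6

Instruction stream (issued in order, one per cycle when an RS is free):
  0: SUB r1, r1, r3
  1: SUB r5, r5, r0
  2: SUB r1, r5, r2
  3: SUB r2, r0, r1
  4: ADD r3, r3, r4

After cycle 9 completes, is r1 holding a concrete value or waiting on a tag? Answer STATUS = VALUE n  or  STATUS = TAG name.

STATUS = VALUE 0

  c1: issue SUB r1<-Add1  regs: r0:1,r1:Add1,r2:5,r3:8,r4:7,r5:6
  c2: issue SUB r5<-Add2  regs: r0:1,r1:Add1,r2:5,r3:8,r4:7,r5:Add2
  c3: stall  regs: r0:1,r1:Add1,r2:5,r3:8,r4:7,r5:Add2
  c4: CDB Add1=0; issue SUB r1<-Add1  regs: r0:1,r1:Add1,r2:5,r3:8,r4:7,r5:Add2
  c5: CDB Add2=5; issue SUB r2<-Add2  regs: r0:1,r1:Add1,r2:Add2,r3:8,r4:7,r5:5
  c6: stall  regs: r0:1,r1:Add1,r2:Add2,r3:8,r4:7,r5:5
  c7: stall  regs: r0:1,r1:Add1,r2:Add2,r3:8,r4:7,r5:5
  c8: CDB Add1=0; issue ADD r3<-Add1  regs: r0:1,r1:0,r2:Add2,r3:Add1,r4:7,r5:5
  c9: -  regs: r0:1,r1:0,r2:Add2,r3:Add1,r4:7,r5:5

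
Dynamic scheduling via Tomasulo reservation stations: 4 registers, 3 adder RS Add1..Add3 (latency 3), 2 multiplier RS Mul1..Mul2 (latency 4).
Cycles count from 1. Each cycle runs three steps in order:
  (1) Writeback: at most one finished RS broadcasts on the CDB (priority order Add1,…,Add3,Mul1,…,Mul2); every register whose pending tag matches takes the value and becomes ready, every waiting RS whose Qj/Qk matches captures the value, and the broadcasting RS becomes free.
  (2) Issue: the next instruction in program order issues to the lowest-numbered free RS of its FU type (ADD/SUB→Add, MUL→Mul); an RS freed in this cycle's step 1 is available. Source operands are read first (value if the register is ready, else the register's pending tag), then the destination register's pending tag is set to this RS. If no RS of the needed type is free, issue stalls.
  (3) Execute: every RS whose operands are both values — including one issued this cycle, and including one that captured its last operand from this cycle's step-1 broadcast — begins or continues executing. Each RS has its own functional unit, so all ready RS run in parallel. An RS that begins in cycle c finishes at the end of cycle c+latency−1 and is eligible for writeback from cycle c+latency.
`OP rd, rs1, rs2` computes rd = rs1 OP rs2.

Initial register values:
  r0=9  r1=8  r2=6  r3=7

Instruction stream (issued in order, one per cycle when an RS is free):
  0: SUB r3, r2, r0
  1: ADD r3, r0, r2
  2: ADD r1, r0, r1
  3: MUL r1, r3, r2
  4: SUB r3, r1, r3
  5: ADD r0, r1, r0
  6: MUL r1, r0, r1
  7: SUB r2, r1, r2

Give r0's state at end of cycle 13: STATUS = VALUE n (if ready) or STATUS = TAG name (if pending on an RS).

cycle 1: issue SUB r3<-Add1 // r0:9,r1:8,r2:6,r3:Add1
cycle 2: issue ADD r3<-Add2 // r0:9,r1:8,r2:6,r3:Add2
cycle 3: issue ADD r1<-Add3 // r0:9,r1:Add3,r2:6,r3:Add2
cycle 4: CDB Add1=-3; issue MUL r1<-Mul1 // r0:9,r1:Mul1,r2:6,r3:Add2
cycle 5: CDB Add2=15; issue SUB r3<-Add1 // r0:9,r1:Mul1,r2:6,r3:Add1
cycle 6: CDB Add3=17; issue ADD r0<-Add2 // r0:Add2,r1:Mul1,r2:6,r3:Add1
cycle 7: issue MUL r1<-Mul2 // r0:Add2,r1:Mul2,r2:6,r3:Add1
cycle 8: issue SUB r2<-Add3 // r0:Add2,r1:Mul2,r2:Add3,r3:Add1
cycle 9: CDB Mul1=90 // r0:Add2,r1:Mul2,r2:Add3,r3:Add1
cycle 10: - // r0:Add2,r1:Mul2,r2:Add3,r3:Add1
cycle 11: - // r0:Add2,r1:Mul2,r2:Add3,r3:Add1
cycle 12: CDB Add1=75 // r0:Add2,r1:Mul2,r2:Add3,r3:75
cycle 13: CDB Add2=99 // r0:99,r1:Mul2,r2:Add3,r3:75

STATUS = VALUE 99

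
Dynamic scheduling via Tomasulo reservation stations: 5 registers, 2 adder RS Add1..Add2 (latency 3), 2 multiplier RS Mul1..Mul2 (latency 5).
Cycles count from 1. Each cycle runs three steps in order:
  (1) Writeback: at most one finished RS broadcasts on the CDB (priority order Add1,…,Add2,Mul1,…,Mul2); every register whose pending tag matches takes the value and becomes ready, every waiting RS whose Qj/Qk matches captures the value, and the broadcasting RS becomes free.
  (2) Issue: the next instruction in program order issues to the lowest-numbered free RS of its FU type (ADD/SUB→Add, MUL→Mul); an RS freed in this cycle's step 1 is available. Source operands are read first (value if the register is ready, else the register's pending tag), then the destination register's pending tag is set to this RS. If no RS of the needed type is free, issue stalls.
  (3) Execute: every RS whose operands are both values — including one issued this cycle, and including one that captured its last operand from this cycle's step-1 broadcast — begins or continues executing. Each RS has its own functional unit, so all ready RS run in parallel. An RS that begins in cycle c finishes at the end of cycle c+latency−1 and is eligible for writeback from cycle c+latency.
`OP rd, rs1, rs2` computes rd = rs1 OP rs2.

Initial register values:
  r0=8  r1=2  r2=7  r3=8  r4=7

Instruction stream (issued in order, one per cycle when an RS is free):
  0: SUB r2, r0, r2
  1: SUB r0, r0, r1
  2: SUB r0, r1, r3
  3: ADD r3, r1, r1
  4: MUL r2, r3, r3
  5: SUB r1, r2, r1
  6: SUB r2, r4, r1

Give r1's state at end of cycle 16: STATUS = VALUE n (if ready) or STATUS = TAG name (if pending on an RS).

STATUS = VALUE 14

cycle 1: issue SUB r2<-Add1 // r0:8,r1:2,r2:Add1,r3:8,r4:7
cycle 2: issue SUB r0<-Add2 // r0:Add2,r1:2,r2:Add1,r3:8,r4:7
cycle 3: stall // r0:Add2,r1:2,r2:Add1,r3:8,r4:7
cycle 4: CDB Add1=1; issue SUB r0<-Add1 // r0:Add1,r1:2,r2:1,r3:8,r4:7
cycle 5: CDB Add2=6; issue ADD r3<-Add2 // r0:Add1,r1:2,r2:1,r3:Add2,r4:7
cycle 6: issue MUL r2<-Mul1 // r0:Add1,r1:2,r2:Mul1,r3:Add2,r4:7
cycle 7: CDB Add1=-6; issue SUB r1<-Add1 // r0:-6,r1:Add1,r2:Mul1,r3:Add2,r4:7
cycle 8: CDB Add2=4; issue SUB r2<-Add2 // r0:-6,r1:Add1,r2:Add2,r3:4,r4:7
cycle 9: - // r0:-6,r1:Add1,r2:Add2,r3:4,r4:7
cycle 10: - // r0:-6,r1:Add1,r2:Add2,r3:4,r4:7
cycle 11: - // r0:-6,r1:Add1,r2:Add2,r3:4,r4:7
cycle 12: - // r0:-6,r1:Add1,r2:Add2,r3:4,r4:7
cycle 13: CDB Mul1=16 // r0:-6,r1:Add1,r2:Add2,r3:4,r4:7
cycle 14: - // r0:-6,r1:Add1,r2:Add2,r3:4,r4:7
cycle 15: - // r0:-6,r1:Add1,r2:Add2,r3:4,r4:7
cycle 16: CDB Add1=14 // r0:-6,r1:14,r2:Add2,r3:4,r4:7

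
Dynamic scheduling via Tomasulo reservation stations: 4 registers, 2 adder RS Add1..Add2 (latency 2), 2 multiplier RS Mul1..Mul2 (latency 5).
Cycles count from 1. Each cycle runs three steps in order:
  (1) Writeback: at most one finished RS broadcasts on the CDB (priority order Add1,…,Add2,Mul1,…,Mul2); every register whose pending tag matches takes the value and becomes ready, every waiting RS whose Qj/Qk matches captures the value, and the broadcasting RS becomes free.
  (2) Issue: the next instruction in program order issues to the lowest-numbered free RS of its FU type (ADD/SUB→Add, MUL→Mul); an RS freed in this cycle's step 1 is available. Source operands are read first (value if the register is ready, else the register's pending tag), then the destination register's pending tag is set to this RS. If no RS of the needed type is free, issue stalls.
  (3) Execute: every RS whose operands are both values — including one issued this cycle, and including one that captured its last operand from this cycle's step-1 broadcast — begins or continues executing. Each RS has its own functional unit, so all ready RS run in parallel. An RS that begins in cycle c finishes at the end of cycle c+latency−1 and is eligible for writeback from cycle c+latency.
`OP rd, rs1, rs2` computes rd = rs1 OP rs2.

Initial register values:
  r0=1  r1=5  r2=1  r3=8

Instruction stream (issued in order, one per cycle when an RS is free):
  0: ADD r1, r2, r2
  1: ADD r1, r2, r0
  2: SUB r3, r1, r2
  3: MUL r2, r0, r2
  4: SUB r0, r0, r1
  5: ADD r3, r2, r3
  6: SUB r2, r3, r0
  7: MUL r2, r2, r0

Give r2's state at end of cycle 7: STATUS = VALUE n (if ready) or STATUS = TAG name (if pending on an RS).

STATUS = TAG Add2

c1: issue ADD r1<-Add1 | r0:1,r1:Add1,r2:1,r3:8
c2: issue ADD r1<-Add2 | r0:1,r1:Add2,r2:1,r3:8
c3: CDB Add1=2; issue SUB r3<-Add1 | r0:1,r1:Add2,r2:1,r3:Add1
c4: CDB Add2=2; issue MUL r2<-Mul1 | r0:1,r1:2,r2:Mul1,r3:Add1
c5: issue SUB r0<-Add2 | r0:Add2,r1:2,r2:Mul1,r3:Add1
c6: CDB Add1=1; issue ADD r3<-Add1 | r0:Add2,r1:2,r2:Mul1,r3:Add1
c7: CDB Add2=-1; issue SUB r2<-Add2 | r0:-1,r1:2,r2:Add2,r3:Add1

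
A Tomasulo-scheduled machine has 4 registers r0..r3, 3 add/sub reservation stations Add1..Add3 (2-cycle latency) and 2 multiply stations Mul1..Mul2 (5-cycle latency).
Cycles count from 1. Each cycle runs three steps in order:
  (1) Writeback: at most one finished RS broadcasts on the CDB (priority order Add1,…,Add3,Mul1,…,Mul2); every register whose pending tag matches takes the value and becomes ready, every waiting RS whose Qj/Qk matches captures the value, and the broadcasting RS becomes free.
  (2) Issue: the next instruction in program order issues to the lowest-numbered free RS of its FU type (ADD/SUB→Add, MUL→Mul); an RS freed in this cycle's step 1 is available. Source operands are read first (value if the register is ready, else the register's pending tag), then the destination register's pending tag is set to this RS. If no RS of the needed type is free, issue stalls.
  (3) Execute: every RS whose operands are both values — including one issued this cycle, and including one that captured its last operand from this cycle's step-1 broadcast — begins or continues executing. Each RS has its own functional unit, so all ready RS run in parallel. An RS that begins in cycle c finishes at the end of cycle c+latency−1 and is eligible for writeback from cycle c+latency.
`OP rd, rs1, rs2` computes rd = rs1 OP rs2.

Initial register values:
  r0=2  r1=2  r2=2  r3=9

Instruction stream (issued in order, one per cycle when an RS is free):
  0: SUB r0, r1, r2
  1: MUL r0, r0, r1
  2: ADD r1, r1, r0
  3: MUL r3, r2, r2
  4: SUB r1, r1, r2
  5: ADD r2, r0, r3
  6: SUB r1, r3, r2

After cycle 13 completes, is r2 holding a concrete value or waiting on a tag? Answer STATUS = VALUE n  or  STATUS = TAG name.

STATUS = VALUE 4

  c1: issue SUB r0<-Add1  regs: r0:Add1,r1:2,r2:2,r3:9
  c2: issue MUL r0<-Mul1  regs: r0:Mul1,r1:2,r2:2,r3:9
  c3: CDB Add1=0; issue ADD r1<-Add1  regs: r0:Mul1,r1:Add1,r2:2,r3:9
  c4: issue MUL r3<-Mul2  regs: r0:Mul1,r1:Add1,r2:2,r3:Mul2
  c5: issue SUB r1<-Add2  regs: r0:Mul1,r1:Add2,r2:2,r3:Mul2
  c6: issue ADD r2<-Add3  regs: r0:Mul1,r1:Add2,r2:Add3,r3:Mul2
  c7: stall  regs: r0:Mul1,r1:Add2,r2:Add3,r3:Mul2
  c8: CDB Mul1=0; stall  regs: r0:0,r1:Add2,r2:Add3,r3:Mul2
  c9: CDB Mul2=4; stall  regs: r0:0,r1:Add2,r2:Add3,r3:4
  c10: CDB Add1=2; issue SUB r1<-Add1  regs: r0:0,r1:Add1,r2:Add3,r3:4
  c11: CDB Add3=4  regs: r0:0,r1:Add1,r2:4,r3:4
  c12: CDB Add2=0  regs: r0:0,r1:Add1,r2:4,r3:4
  c13: CDB Add1=0  regs: r0:0,r1:0,r2:4,r3:4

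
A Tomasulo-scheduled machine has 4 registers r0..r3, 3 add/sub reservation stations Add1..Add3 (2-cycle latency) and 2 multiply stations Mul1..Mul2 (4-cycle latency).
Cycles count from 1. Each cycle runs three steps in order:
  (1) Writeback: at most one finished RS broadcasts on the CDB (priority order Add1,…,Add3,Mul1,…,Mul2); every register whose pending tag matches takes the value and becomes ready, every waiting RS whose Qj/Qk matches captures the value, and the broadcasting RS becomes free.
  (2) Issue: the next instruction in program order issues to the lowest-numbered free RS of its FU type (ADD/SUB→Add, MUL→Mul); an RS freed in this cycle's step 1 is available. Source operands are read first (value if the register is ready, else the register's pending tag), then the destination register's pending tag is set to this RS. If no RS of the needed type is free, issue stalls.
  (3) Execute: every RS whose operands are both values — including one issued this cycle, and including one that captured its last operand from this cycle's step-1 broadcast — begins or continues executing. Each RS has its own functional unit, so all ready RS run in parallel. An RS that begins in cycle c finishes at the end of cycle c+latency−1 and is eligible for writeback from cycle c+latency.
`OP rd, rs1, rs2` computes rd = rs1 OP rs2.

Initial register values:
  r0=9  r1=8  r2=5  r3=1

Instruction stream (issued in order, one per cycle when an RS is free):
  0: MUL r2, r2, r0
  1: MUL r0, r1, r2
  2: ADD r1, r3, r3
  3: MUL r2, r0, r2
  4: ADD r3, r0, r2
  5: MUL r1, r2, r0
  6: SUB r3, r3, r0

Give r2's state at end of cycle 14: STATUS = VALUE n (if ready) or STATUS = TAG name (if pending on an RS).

STATUS = VALUE 16200

  c1: issue MUL r2<-Mul1  regs: r0:9,r1:8,r2:Mul1,r3:1
  c2: issue MUL r0<-Mul2  regs: r0:Mul2,r1:8,r2:Mul1,r3:1
  c3: issue ADD r1<-Add1  regs: r0:Mul2,r1:Add1,r2:Mul1,r3:1
  c4: stall  regs: r0:Mul2,r1:Add1,r2:Mul1,r3:1
  c5: CDB Add1=2; stall  regs: r0:Mul2,r1:2,r2:Mul1,r3:1
  c6: CDB Mul1=45; issue MUL r2<-Mul1  regs: r0:Mul2,r1:2,r2:Mul1,r3:1
  c7: issue ADD r3<-Add1  regs: r0:Mul2,r1:2,r2:Mul1,r3:Add1
  c8: stall  regs: r0:Mul2,r1:2,r2:Mul1,r3:Add1
  c9: stall  regs: r0:Mul2,r1:2,r2:Mul1,r3:Add1
  c10: CDB Mul2=360; issue MUL r1<-Mul2  regs: r0:360,r1:Mul2,r2:Mul1,r3:Add1
  c11: issue SUB r3<-Add2  regs: r0:360,r1:Mul2,r2:Mul1,r3:Add2
  c12: -  regs: r0:360,r1:Mul2,r2:Mul1,r3:Add2
  c13: -  regs: r0:360,r1:Mul2,r2:Mul1,r3:Add2
  c14: CDB Mul1=16200  regs: r0:360,r1:Mul2,r2:16200,r3:Add2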